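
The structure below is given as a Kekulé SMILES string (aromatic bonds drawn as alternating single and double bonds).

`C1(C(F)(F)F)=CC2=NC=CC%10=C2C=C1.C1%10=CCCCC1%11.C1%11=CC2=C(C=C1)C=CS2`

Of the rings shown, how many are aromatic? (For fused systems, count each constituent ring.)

The SMILES encodes two fused six-membered rings, each with three alternating double bonds; one ring is all carbon and the other has one ring nitrogen; a six-membered carbon ring with one C=C double bond; a six-membered carbon ring with three alternating C=C double bonds, fused to a five-membered ring containing one sulfur and two C=C double bonds.
The fused 6/6-membered bicyclic (with one nitrogen) is a single π system with 10 sp² atoms and 10 π electrons from ring double bonds. 10 = 4(2)+2, so the system is aromatic and both rings count as aromatic (quinoline).
The 6-membered ring has four sp³ carbons, so it is not fully conjugated — not aromatic (cyclohexene).
The fused 6/5-membered bicyclic (with one sulfur) is a single π system with 9 sp² atoms and 10 π electrons from ring double bonds plus a heteroatom lone pair. 10 = 4(2)+2, so the system is aromatic and both rings count as aromatic (benzothiophene).
4 of the 5 rings are aromatic. Total: 4.

4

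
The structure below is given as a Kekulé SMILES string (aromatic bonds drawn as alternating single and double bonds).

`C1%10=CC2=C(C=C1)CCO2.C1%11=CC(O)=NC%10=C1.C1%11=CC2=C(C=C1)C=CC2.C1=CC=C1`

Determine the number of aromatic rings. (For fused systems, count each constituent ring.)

3

The SMILES encodes a six-membered carbon ring with three alternating C=C double bonds, fused to a five-membered ring containing one oxygen and two sp³ carbons; a six-membered ring of five carbons and one nitrogen with three alternating double bonds; a six-membered carbon ring with three alternating C=C double bonds, fused to a five-membered carbon ring containing one C=C double bond and one sp³ carbon; a four-membered carbon ring with two alternating C=C double bonds.
The 6-membered ring is planar and fully conjugated; 3 ring double bonds give 6 π electrons. That satisfies 4n+2 with n=1, so it is aromatic (benzene ring).
The 5-membered ring with one oxygen has two sp³ carbons, so it is not fully conjugated — not aromatic (oxolane ring).
The 6-membered ring with one nitrogen is planar and fully conjugated; 3 ring double bonds give 6 π electrons. 6 = 4(1)+2, so it is aromatic (pyridine).
The second 6-membered ring is fully conjugated (every ring atom contributes a p orbital); 3 ring double bonds give 6 π electrons. Since 6 = 4n+2 (n=1), it is aromatic (benzene ring).
The 5-membered ring has one sp³ carbon, so it is not fully conjugated — not aromatic (cyclopentene ring).
The 4-membered ring has only sp² ring atoms; a planar conformation would have a fully conjugated π system of 4 electrons. But 4 = 4(1), which is 4n not 4n+2, so it is not aromatic (cyclobutadiene) — cyclobutadiene is antiaromatic and distorts to a rectangle.
3 of the 6 rings are aromatic. Total: 3.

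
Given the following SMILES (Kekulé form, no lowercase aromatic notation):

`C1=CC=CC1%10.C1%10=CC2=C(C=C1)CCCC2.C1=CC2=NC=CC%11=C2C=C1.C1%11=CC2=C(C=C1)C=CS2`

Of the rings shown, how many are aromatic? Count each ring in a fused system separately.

The SMILES encodes a five-membered carbon ring with two conjugated C=C double bonds and one sp³ carbon; a six-membered carbon ring with three alternating C=C double bonds, fused to a saturated six-membered carbon ring; two fused six-membered rings, each with three alternating double bonds; one ring is all carbon and the other has one ring nitrogen; a six-membered carbon ring with three alternating C=C double bonds, fused to a five-membered ring containing one sulfur and two C=C double bonds.
The 5-membered ring has one sp³ carbon, so it is not fully conjugated — not aromatic (cyclopentadiene).
The 6-membered ring is planar and fully conjugated; 3 ring double bonds give 6 π electrons. That satisfies 4n+2 with n=1, so it is aromatic (benzene ring).
The second 6-membered ring has four sp³ carbons, so it is not fully conjugated — not aromatic (cyclohexane ring).
The fused 6/6-membered bicyclic (with one nitrogen) is a single π system with 10 sp² atoms and 10 π electrons from ring double bonds. 10 = 4(2)+2, so the system is aromatic and both rings count as aromatic (quinoline).
The fused 6/5-membered bicyclic (with one sulfur) is a single π system with 9 sp² atoms and 10 π electrons from ring double bonds plus a heteroatom lone pair. 10 = 4(2)+2, so the system is aromatic and both rings count as aromatic (benzothiophene).
5 of the 7 rings are aromatic. Total: 5.

5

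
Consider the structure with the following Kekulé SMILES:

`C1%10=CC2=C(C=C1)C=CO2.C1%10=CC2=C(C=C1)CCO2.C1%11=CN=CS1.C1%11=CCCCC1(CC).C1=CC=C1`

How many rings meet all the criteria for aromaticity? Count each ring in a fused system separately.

4

The SMILES encodes a six-membered carbon ring with three alternating C=C double bonds, fused to a five-membered ring containing one oxygen and two C=C double bonds; a six-membered carbon ring with three alternating C=C double bonds, fused to a five-membered ring containing one oxygen and two sp³ carbons; a five-membered ring with a sulfur at position 1 and a nitrogen at position 3 (in a C=N bond), with two double bonds; a six-membered carbon ring with one C=C double bond; a four-membered carbon ring with two alternating C=C double bonds.
The fused 6/5-membered bicyclic (with one oxygen) is a single π system with 9 sp² atoms and 10 π electrons from ring double bonds plus a heteroatom lone pair. 10 = 4(2)+2, so the system is aromatic and both rings count as aromatic (benzofuran).
The 6-membered ring is fully conjugated (every ring atom contributes a p orbital); 3 ring double bonds give 6 π electrons. Since 6 = 4n+2 (n=1), it is aromatic (benzene ring).
The 5-membered ring with one oxygen has two sp³ carbons, so it is not fully conjugated — not aromatic (oxolane ring).
The 5-membered ring with one sulfur and one =N– is fully conjugated (every ring atom contributes a p orbital); 2 ring double bonds (4 π electrons) plus a heteroatom lone pair (2) give 6 π electrons. That satisfies 4n+2 with n=1, so it is aromatic (thiazole).
The second 6-membered ring has four sp³ carbons, so it is not fully conjugated — not aromatic (cyclohexene).
The 4-membered ring has only sp² ring atoms; a planar conformation would have a fully conjugated π system of 4 electrons. But 4 = 4(1), which is 4n not 4n+2, so it is not aromatic (cyclobutadiene) — cyclobutadiene is antiaromatic and distorts to a rectangle.
4 of the 7 rings are aromatic. Total: 4.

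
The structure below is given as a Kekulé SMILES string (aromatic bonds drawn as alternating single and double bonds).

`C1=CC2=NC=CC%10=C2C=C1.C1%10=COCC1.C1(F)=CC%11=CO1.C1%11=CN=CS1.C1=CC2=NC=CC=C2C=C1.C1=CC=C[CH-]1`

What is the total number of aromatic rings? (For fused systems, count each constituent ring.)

The SMILES encodes two fused six-membered rings, each with three alternating double bonds; one ring is all carbon and the other has one ring nitrogen; a five-membered ring of four carbons and one oxygen, with one C=C double bond and two sp³ carbons; a five-membered ring of four carbons and one oxygen, with two C=C double bonds; a five-membered ring with a sulfur at position 1 and a nitrogen at position 3 (in a C=N bond), with two double bonds; two fused six-membered rings, each with three alternating double bonds; one ring is all carbon and the other has one ring nitrogen; a five-membered all-carbon ring bearing a negative charge on one carbon, with two C=C double bonds.
The fused 6/6-membered bicyclic (with one nitrogen) is a single π system with 10 sp² atoms and 10 π electrons from ring double bonds. 10 = 4(2)+2, so the system is aromatic and both rings count as aromatic (quinoline).
The 5-membered ring with one oxygen has two sp³ carbons, so it is not fully conjugated — not aromatic (2,3-dihydrofuran).
The second 5-membered ring with one oxygen is fully conjugated (every ring atom contributes a p orbital); 2 ring double bonds (4 π electrons) plus a heteroatom lone pair (2) give 6 π electrons. 6 = 4(1)+2, so it is aromatic (furan).
The 5-membered ring with one sulfur and one =N– is planar and fully conjugated; 2 ring double bonds (4 π electrons) plus a heteroatom lone pair (2) give 6 π electrons. Since 6 = 4n+2 (n=1), it is aromatic (thiazole).
The fused 6/6-membered bicyclic (with one nitrogen) is a single π system with 10 sp² atoms and 10 π electrons from ring double bonds. 10 = 4(2)+2, so the system is aromatic and both rings count as aromatic (quinoline).
The 5-membered ring has a continuous p-orbital overlap around the ring; 2 ring double bonds (4 π electrons) plus the carbanion lone pair (2) give 6 π electrons. That satisfies 4n+2 with n=1, so it is aromatic (cyclopentadienyl anion).
7 of the 8 rings are aromatic. Total: 7.

7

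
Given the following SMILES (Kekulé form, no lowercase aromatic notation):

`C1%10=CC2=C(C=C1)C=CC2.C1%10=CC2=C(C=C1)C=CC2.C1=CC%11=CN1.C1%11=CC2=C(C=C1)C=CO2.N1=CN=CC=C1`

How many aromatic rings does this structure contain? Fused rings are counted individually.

6

The SMILES encodes a six-membered carbon ring with three alternating C=C double bonds, fused to a five-membered carbon ring containing one C=C double bond and one sp³ carbon; a six-membered carbon ring with three alternating C=C double bonds, fused to a five-membered carbon ring containing one C=C double bond and one sp³ carbon; a five-membered ring of four carbons and one nitrogen bearing a hydrogen, with two C=C double bonds; a six-membered carbon ring with three alternating C=C double bonds, fused to a five-membered ring containing one oxygen and two C=C double bonds; a six-membered ring with nitrogens at positions 1 and 3 and three alternating double bonds.
The 6-membered ring is planar and fully conjugated; 3 ring double bonds give 6 π electrons. That satisfies 4n+2 with n=1, so it is aromatic (benzene ring).
The 5-membered ring has one sp³ carbon, so it is not fully conjugated — not aromatic (cyclopentene ring).
The second 6-membered ring is planar and fully conjugated; 3 ring double bonds give 6 π electrons. 6 = 4(1)+2, so it is aromatic (benzene ring).
The second 5-membered ring has one sp³ carbon, so it is not fully conjugated — not aromatic (cyclopentene ring).
The 5-membered ring with one N–H is fully conjugated (every ring atom contributes a p orbital); 2 ring double bonds (4 π electrons) plus a heteroatom lone pair (2) give 6 π electrons. That satisfies 4n+2 with n=1, so it is aromatic (pyrrole).
The fused 6/5-membered bicyclic (with one oxygen) is a single π system with 9 sp² atoms and 10 π electrons from ring double bonds plus a heteroatom lone pair. 10 = 4(2)+2, so the system is aromatic and both rings count as aromatic (benzofuran).
The 6-membered ring with two nitrogens (1,3) is planar and fully conjugated; 3 ring double bonds give 6 π electrons. That satisfies 4n+2 with n=1, so it is aromatic (pyrimidine).
6 of the 8 rings are aromatic. Total: 6.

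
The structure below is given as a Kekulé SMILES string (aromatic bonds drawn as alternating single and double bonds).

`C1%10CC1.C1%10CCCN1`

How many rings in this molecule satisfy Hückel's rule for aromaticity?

The SMILES encodes a three-membered saturated carbon ring; a five-membered saturated ring of four carbons and one N–H nitrogen.
The 3-membered ring has only sp³ atoms, so it is not fully conjugated — not aromatic (cyclopropane).
The 5-membered ring with one N–H has only sp³ atoms, so it is not fully conjugated — not aromatic (pyrrolidine).
None of the rings are aromatic. Total: 0.

0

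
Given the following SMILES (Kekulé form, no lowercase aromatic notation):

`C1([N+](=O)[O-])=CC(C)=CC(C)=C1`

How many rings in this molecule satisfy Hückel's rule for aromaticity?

1

The SMILES encodes a six-membered carbon ring with three alternating C=C double bonds.
The 6-membered ring is planar and fully conjugated; 3 ring double bonds give 6 π electrons. 6 = 4(1)+2, so it is aromatic (benzene).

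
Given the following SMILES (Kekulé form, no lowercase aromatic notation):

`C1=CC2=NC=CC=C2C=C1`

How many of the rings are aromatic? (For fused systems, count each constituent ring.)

The SMILES encodes two fused six-membered rings, each with three alternating double bonds; one ring is all carbon and the other has one ring nitrogen.
The fused 6/6-membered bicyclic (with one nitrogen) is a single π system with 10 sp² atoms and 10 π electrons from ring double bonds. 10 = 4(2)+2, so the system is aromatic and both rings count as aromatic (quinoline).
2 of the 2 rings are aromatic. Total: 2.

2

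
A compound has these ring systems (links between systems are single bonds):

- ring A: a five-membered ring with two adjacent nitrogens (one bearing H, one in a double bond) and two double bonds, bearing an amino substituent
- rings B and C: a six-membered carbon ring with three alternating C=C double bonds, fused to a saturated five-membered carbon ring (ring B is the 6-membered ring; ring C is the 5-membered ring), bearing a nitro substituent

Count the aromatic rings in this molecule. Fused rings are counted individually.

Ring A is fully conjugated (every ring atom contributes a p orbital); 2 ring double bonds (4 π electrons) plus a heteroatom lone pair (2) give 6 π electrons. That satisfies 4n+2 with n=1, so ring A is aromatic (pyrazole).
Ring B is planar and fully conjugated; 3 ring double bonds give 6 π electrons. Since 6 = 4n+2 (n=1), ring B is aromatic (benzene ring).
Ring C has three sp³ carbons, so it is not fully conjugated — not aromatic (cyclopentane ring).
Aromatic: A, B. Total: 2.

2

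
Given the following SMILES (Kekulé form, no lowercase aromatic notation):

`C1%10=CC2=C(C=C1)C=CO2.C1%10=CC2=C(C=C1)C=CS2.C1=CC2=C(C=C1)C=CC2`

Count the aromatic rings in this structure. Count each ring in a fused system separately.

The SMILES encodes a six-membered carbon ring with three alternating C=C double bonds, fused to a five-membered ring containing one oxygen and two C=C double bonds; a six-membered carbon ring with three alternating C=C double bonds, fused to a five-membered ring containing one sulfur and two C=C double bonds; a six-membered carbon ring with three alternating C=C double bonds, fused to a five-membered carbon ring containing one C=C double bond and one sp³ carbon.
The fused 6/5-membered bicyclic (with one oxygen) is a single π system with 9 sp² atoms and 10 π electrons from ring double bonds plus a heteroatom lone pair. 10 = 4(2)+2, so the system is aromatic and both rings count as aromatic (benzofuran).
The fused 6/5-membered bicyclic (with one sulfur) is a single π system with 9 sp² atoms and 10 π electrons from ring double bonds plus a heteroatom lone pair. 10 = 4(2)+2, so the system is aromatic and both rings count as aromatic (benzothiophene).
The 6-membered ring has a continuous p-orbital overlap around the ring; 3 ring double bonds give 6 π electrons. 6 = 4(1)+2, so it is aromatic (benzene ring).
The 5-membered ring has one sp³ carbon, so it is not fully conjugated — not aromatic (cyclopentene ring).
5 of the 6 rings are aromatic. Total: 5.

5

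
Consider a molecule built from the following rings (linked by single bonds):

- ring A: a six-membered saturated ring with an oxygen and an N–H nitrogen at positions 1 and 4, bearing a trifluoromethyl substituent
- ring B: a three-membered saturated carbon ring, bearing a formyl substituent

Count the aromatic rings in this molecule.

Ring A has only sp³ atoms, so it is not fully conjugated — not aromatic (morpholine).
Ring B has only sp³ atoms, so it is not fully conjugated — not aromatic (cyclopropane).
No ring is aromatic. Total: 0.

0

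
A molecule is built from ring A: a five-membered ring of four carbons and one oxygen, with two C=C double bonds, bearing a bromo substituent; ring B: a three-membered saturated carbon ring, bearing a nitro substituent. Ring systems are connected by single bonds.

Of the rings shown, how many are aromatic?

Ring A is planar and fully conjugated; 2 ring double bonds (4 π electrons) plus a heteroatom lone pair (2) give 6 π electrons. That satisfies 4n+2 with n=1, so ring A is aromatic (furan).
Ring B has only sp³ atoms, so it is not fully conjugated — not aromatic (cyclopropane).
Aromatic: A. Total: 1.

1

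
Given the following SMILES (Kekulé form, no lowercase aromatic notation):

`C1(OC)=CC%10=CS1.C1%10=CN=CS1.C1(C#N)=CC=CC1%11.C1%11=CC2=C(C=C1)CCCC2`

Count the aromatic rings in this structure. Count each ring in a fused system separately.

The SMILES encodes a five-membered ring of four carbons and one sulfur, with two C=C double bonds; a five-membered ring with a sulfur at position 1 and a nitrogen at position 3 (in a C=N bond), with two double bonds; a five-membered carbon ring with two conjugated C=C double bonds and one sp³ carbon; a six-membered carbon ring with three alternating C=C double bonds, fused to a saturated six-membered carbon ring.
The 5-membered ring with one sulfur has a continuous p-orbital overlap around the ring; 2 ring double bonds (4 π electrons) plus a heteroatom lone pair (2) give 6 π electrons. Since 6 = 4n+2 (n=1), it is aromatic (thiophene).
The 5-membered ring with one sulfur and one =N– is planar and fully conjugated; 2 ring double bonds (4 π electrons) plus a heteroatom lone pair (2) give 6 π electrons. That satisfies 4n+2 with n=1, so it is aromatic (thiazole).
The 5-membered ring has one sp³ carbon, so it is not fully conjugated — not aromatic (cyclopentadiene).
The 6-membered ring has a continuous p-orbital overlap around the ring; 3 ring double bonds give 6 π electrons. Since 6 = 4n+2 (n=1), it is aromatic (benzene ring).
The second 6-membered ring has four sp³ carbons, so it is not fully conjugated — not aromatic (cyclohexane ring).
3 of the 5 rings are aromatic. Total: 3.

3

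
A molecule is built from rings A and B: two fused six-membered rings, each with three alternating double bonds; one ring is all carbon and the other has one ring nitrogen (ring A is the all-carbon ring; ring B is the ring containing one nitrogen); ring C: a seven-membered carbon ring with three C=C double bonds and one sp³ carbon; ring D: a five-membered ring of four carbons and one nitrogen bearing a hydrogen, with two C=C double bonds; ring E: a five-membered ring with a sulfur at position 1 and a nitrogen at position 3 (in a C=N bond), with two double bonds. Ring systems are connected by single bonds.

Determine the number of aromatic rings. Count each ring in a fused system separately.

4

Rings A and B form a fused bicyclic system (with one nitrogen) with 10 sp² atoms and 10 π electrons from ring double bonds. 10 = 4(2)+2, so the system is aromatic and both rings count as aromatic (quinoline).
Ring C has one sp³ carbon, so it is not fully conjugated — not aromatic (cycloheptatriene).
Ring D is fully conjugated (every ring atom contributes a p orbital); 2 ring double bonds (4 π electrons) plus a heteroatom lone pair (2) give 6 π electrons. Since 6 = 4n+2 (n=1), ring D is aromatic (pyrrole).
Ring E is planar and fully conjugated; 2 ring double bonds (4 π electrons) plus a heteroatom lone pair (2) give 6 π electrons. 6 = 4(1)+2, so ring E is aromatic (thiazole).
Aromatic: A, B, D, E. Total: 4.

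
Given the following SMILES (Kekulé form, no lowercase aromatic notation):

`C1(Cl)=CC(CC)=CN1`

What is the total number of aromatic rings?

1

The SMILES encodes a five-membered ring of four carbons and one nitrogen bearing a hydrogen, with two C=C double bonds.
The 5-membered ring with one N–H has a continuous p-orbital overlap around the ring; 2 ring double bonds (4 π electrons) plus a heteroatom lone pair (2) give 6 π electrons. That satisfies 4n+2 with n=1, so it is aromatic (pyrrole).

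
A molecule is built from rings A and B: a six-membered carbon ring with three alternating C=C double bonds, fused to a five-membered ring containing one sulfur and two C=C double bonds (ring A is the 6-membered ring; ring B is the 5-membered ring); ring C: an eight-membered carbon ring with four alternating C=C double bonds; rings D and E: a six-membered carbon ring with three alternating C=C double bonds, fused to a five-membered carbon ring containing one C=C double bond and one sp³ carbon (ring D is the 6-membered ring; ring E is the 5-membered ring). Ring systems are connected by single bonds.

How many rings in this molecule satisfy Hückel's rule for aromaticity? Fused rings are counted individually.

3

Rings A and B form a fused bicyclic system (with one sulfur) with 9 sp² atoms and 10 π electrons from ring double bonds plus a heteroatom lone pair. 10 = 4(2)+2, so the system is aromatic and both rings count as aromatic (benzothiophene).
Ring C has only sp² ring atoms; a planar conformation would have a fully conjugated π system of 8 electrons. But 8 = 4(2), which is 4n not 4n+2, so ring C is not aromatic (cyclooctatetraene) — cyclooctatetraene distorts into a non-planar tub to avoid antiaromaticity.
Ring D has a continuous p-orbital overlap around the ring; 3 ring double bonds give 6 π electrons. Since 6 = 4n+2 (n=1), ring D is aromatic (benzene ring).
Ring E has one sp³ carbon, so it is not fully conjugated — not aromatic (cyclopentene ring).
Aromatic: A, B, D. Total: 3.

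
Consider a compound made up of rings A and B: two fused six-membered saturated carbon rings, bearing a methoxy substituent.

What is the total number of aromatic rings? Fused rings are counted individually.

Ring A has only sp³ atoms, so it is not fully conjugated — not aromatic (cyclohexane ring).
Ring B has only sp³ atoms, so it is not fully conjugated — not aromatic (cyclohexane ring).
No ring is aromatic. Total: 0.

0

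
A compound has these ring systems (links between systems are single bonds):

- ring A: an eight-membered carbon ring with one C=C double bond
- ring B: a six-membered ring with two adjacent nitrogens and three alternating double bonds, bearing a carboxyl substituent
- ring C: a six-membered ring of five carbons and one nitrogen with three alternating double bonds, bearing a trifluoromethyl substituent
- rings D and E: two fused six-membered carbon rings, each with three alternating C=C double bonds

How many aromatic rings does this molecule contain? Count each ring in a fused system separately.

4

Ring A has six sp³ carbons, so it is not fully conjugated — not aromatic (cyclooctene).
Ring B is fully conjugated (every ring atom contributes a p orbital); 3 ring double bonds give 6 π electrons. 6 = 4(1)+2, so ring B is aromatic (pyridazine).
Ring C is fully conjugated (every ring atom contributes a p orbital); 3 ring double bonds give 6 π electrons. Since 6 = 4n+2 (n=1), ring C is aromatic (pyridine).
Rings D and E form a fused bicyclic system with 10 sp² atoms and 10 π electrons from ring double bonds. 10 = 4(2)+2, so the system is aromatic and both rings count as aromatic (naphthalene).
Aromatic: B, C, D, E. Total: 4.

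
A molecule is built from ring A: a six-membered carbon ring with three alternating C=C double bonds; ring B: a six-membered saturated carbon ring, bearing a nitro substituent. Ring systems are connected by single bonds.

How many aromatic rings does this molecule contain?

Ring A is planar and fully conjugated; 3 ring double bonds give 6 π electrons. 6 = 4(1)+2, so ring A is aromatic (benzene).
Ring B has only sp³ atoms, so it is not fully conjugated — not aromatic (cyclohexane).
Aromatic: A. Total: 1.

1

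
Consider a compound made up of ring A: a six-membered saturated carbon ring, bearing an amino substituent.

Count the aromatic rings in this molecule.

0

Ring A has only sp³ atoms, so it is not fully conjugated — not aromatic (cyclohexane).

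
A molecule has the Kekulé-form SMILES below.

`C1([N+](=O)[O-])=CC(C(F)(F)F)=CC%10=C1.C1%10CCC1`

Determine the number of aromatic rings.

1

The SMILES encodes a six-membered carbon ring with three alternating C=C double bonds; a four-membered saturated carbon ring.
The 6-membered ring is fully conjugated (every ring atom contributes a p orbital); 3 ring double bonds give 6 π electrons. 6 = 4(1)+2, so it is aromatic (benzene).
The 4-membered ring has only sp³ atoms, so it is not fully conjugated — not aromatic (cyclobutane).
1 of the 2 rings is aromatic. Total: 1.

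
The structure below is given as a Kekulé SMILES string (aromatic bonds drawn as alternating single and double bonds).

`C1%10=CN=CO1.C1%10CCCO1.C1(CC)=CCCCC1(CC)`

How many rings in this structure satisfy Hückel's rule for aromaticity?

1

The SMILES encodes a five-membered ring with an oxygen at position 1 and a nitrogen at position 3 (in a C=N bond), with two double bonds; a five-membered saturated ring of four carbons and one oxygen; a six-membered carbon ring with one C=C double bond.
The 5-membered ring with one oxygen and one =N– is fully conjugated (every ring atom contributes a p orbital); 2 ring double bonds (4 π electrons) plus a heteroatom lone pair (2) give 6 π electrons. That satisfies 4n+2 with n=1, so it is aromatic (oxazole).
The 5-membered ring with one oxygen has only sp³ atoms, so it is not fully conjugated — not aromatic (tetrahydrofuran).
The 6-membered ring has four sp³ carbons, so it is not fully conjugated — not aromatic (cyclohexene).
1 of the 3 rings is aromatic. Total: 1.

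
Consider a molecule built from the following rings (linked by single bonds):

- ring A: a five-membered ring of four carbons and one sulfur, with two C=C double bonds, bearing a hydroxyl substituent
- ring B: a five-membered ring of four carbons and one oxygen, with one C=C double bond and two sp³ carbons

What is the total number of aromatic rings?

1

Ring A is planar and fully conjugated; 2 ring double bonds (4 π electrons) plus a heteroatom lone pair (2) give 6 π electrons. 6 = 4(1)+2, so ring A is aromatic (thiophene).
Ring B has two sp³ carbons, so it is not fully conjugated — not aromatic (2,3-dihydrofuran).
Aromatic: A. Total: 1.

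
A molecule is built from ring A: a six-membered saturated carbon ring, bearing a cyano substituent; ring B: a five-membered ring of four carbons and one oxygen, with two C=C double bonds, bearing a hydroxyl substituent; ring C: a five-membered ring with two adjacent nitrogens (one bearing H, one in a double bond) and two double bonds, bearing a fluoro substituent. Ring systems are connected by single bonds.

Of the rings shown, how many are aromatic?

2

Ring A has only sp³ atoms, so it is not fully conjugated — not aromatic (cyclohexane).
Ring B has a continuous p-orbital overlap around the ring; 2 ring double bonds (4 π electrons) plus a heteroatom lone pair (2) give 6 π electrons. Since 6 = 4n+2 (n=1), ring B is aromatic (furan).
Ring C is fully conjugated (every ring atom contributes a p orbital); 2 ring double bonds (4 π electrons) plus a heteroatom lone pair (2) give 6 π electrons. 6 = 4(1)+2, so ring C is aromatic (pyrazole).
Aromatic: B, C. Total: 2.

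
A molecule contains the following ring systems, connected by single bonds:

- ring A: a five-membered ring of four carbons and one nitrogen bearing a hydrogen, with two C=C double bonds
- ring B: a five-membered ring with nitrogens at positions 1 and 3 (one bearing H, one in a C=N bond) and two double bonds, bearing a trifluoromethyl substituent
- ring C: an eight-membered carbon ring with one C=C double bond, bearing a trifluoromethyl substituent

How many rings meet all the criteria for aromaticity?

Ring A has a continuous p-orbital overlap around the ring; 2 ring double bonds (4 π electrons) plus a heteroatom lone pair (2) give 6 π electrons. Since 6 = 4n+2 (n=1), ring A is aromatic (pyrrole).
Ring B is fully conjugated (every ring atom contributes a p orbital); 2 ring double bonds (4 π electrons) plus a heteroatom lone pair (2) give 6 π electrons. 6 = 4(1)+2, so ring B is aromatic (imidazole).
Ring C has six sp³ carbons, so it is not fully conjugated — not aromatic (cyclooctene).
Aromatic: A, B. Total: 2.

2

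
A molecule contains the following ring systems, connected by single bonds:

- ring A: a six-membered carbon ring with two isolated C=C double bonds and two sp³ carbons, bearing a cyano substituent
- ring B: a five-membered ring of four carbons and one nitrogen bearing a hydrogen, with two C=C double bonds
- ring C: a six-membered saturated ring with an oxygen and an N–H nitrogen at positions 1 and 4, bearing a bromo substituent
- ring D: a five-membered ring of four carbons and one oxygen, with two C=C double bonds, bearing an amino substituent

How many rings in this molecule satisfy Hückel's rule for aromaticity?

Ring A has two sp³ carbons, so it is not fully conjugated — not aromatic (1,4-cyclohexadiene).
Ring B is planar and fully conjugated; 2 ring double bonds (4 π electrons) plus a heteroatom lone pair (2) give 6 π electrons. That satisfies 4n+2 with n=1, so ring B is aromatic (pyrrole).
Ring C has only sp³ atoms, so it is not fully conjugated — not aromatic (morpholine).
Ring D is planar and fully conjugated; 2 ring double bonds (4 π electrons) plus a heteroatom lone pair (2) give 6 π electrons. That satisfies 4n+2 with n=1, so ring D is aromatic (furan).
Aromatic: B, D. Total: 2.

2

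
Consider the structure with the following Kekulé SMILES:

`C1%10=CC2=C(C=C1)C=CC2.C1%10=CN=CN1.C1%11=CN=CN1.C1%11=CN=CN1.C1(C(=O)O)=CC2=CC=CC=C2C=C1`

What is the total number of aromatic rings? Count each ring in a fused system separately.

The SMILES encodes a six-membered carbon ring with three alternating C=C double bonds, fused to a five-membered carbon ring containing one C=C double bond and one sp³ carbon; a five-membered ring with nitrogens at positions 1 and 3 (one bearing H, one in a C=N bond) and two double bonds; a five-membered ring with nitrogens at positions 1 and 3 (one bearing H, one in a C=N bond) and two double bonds; a five-membered ring with nitrogens at positions 1 and 3 (one bearing H, one in a C=N bond) and two double bonds; two fused six-membered carbon rings, each with three alternating C=C double bonds.
The 6-membered ring is planar and fully conjugated; 3 ring double bonds give 6 π electrons. That satisfies 4n+2 with n=1, so it is aromatic (benzene ring).
The 5-membered ring has one sp³ carbon, so it is not fully conjugated — not aromatic (cyclopentene ring).
The 5-membered ring with two nitrogens (one N–H, one =N–) is planar and fully conjugated; 2 ring double bonds (4 π electrons) plus a heteroatom lone pair (2) give 6 π electrons. That satisfies 4n+2 with n=1, so it is aromatic (imidazole).
The second 5-membered ring with two nitrogens (one N–H, one =N–) has a continuous p-orbital overlap around the ring; 2 ring double bonds (4 π electrons) plus a heteroatom lone pair (2) give 6 π electrons. Since 6 = 4n+2 (n=1), it is aromatic (imidazole).
The third 5-membered ring with two nitrogens (one N–H, one =N–) is planar and fully conjugated; 2 ring double bonds (4 π electrons) plus a heteroatom lone pair (2) give 6 π electrons. 6 = 4(1)+2, so it is aromatic (imidazole).
The fused 6/6-membered bicyclic is a single π system with 10 sp² atoms and 10 π electrons from ring double bonds. 10 = 4(2)+2, so the system is aromatic and both rings count as aromatic (naphthalene).
6 of the 7 rings are aromatic. Total: 6.

6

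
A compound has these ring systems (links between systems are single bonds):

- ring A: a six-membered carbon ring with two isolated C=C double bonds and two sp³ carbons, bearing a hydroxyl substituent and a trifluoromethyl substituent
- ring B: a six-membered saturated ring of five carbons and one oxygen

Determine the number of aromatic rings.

Ring A has two sp³ carbons, so it is not fully conjugated — not aromatic (1,4-cyclohexadiene).
Ring B has only sp³ atoms, so it is not fully conjugated — not aromatic (tetrahydropyran).
No ring is aromatic. Total: 0.

0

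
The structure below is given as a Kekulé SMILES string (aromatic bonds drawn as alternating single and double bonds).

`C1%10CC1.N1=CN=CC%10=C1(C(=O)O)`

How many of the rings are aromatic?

The SMILES encodes a three-membered saturated carbon ring; a six-membered ring with nitrogens at positions 1 and 3 and three alternating double bonds.
The 3-membered ring has only sp³ atoms, so it is not fully conjugated — not aromatic (cyclopropane).
The 6-membered ring with two nitrogens (1,3) has a continuous p-orbital overlap around the ring; 3 ring double bonds give 6 π electrons. Since 6 = 4n+2 (n=1), it is aromatic (pyrimidine).
1 of the 2 rings is aromatic. Total: 1.

1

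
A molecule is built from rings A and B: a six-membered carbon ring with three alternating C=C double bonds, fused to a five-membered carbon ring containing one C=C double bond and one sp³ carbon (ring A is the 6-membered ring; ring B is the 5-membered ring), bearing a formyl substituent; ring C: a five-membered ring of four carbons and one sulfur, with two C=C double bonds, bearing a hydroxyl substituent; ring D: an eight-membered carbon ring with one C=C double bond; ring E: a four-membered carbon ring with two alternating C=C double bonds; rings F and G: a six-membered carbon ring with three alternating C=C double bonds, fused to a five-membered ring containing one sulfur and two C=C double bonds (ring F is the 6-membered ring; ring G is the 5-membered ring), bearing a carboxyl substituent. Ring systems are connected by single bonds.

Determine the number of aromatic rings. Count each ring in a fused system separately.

4

Ring A is planar and fully conjugated; 3 ring double bonds give 6 π electrons. That satisfies 4n+2 with n=1, so ring A is aromatic (benzene ring).
Ring B has one sp³ carbon, so it is not fully conjugated — not aromatic (cyclopentene ring).
Ring C is planar and fully conjugated; 2 ring double bonds (4 π electrons) plus a heteroatom lone pair (2) give 6 π electrons. 6 = 4(1)+2, so ring C is aromatic (thiophene).
Ring D has six sp³ carbons, so it is not fully conjugated — not aromatic (cyclooctene).
Ring E has only sp² ring atoms; a planar conformation would have a fully conjugated π system of 4 electrons. But 4 = 4(1), which is 4n not 4n+2, so ring E is not aromatic (cyclobutadiene) — cyclobutadiene is antiaromatic and distorts to a rectangle.
Rings F and G form a fused bicyclic system (with one sulfur) with 9 sp² atoms and 10 π electrons from ring double bonds plus a heteroatom lone pair. 10 = 4(2)+2, so the system is aromatic and both rings count as aromatic (benzothiophene).
Aromatic: A, C, F, G. Total: 4.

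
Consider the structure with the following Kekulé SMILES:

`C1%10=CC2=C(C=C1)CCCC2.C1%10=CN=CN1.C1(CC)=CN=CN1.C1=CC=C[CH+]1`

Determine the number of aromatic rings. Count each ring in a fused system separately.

3

The SMILES encodes a six-membered carbon ring with three alternating C=C double bonds, fused to a saturated six-membered carbon ring; a five-membered ring with nitrogens at positions 1 and 3 (one bearing H, one in a C=N bond) and two double bonds; a five-membered ring with nitrogens at positions 1 and 3 (one bearing H, one in a C=N bond) and two double bonds; a five-membered all-carbon ring bearing a positive charge on one carbon, with two C=C double bonds.
The 6-membered ring is planar and fully conjugated; 3 ring double bonds give 6 π electrons. 6 = 4(1)+2, so it is aromatic (benzene ring).
The second 6-membered ring has four sp³ carbons, so it is not fully conjugated — not aromatic (cyclohexane ring).
The 5-membered ring with two nitrogens (one N–H, one =N–) is planar and fully conjugated; 2 ring double bonds (4 π electrons) plus a heteroatom lone pair (2) give 6 π electrons. That satisfies 4n+2 with n=1, so it is aromatic (imidazole).
The second 5-membered ring with two nitrogens (one N–H, one =N–) has a continuous p-orbital overlap around the ring; 2 ring double bonds (4 π electrons) plus a heteroatom lone pair (2) give 6 π electrons. That satisfies 4n+2 with n=1, so it is aromatic (imidazole).
The 5-membered ring has only sp² ring atoms; a planar conformation would have a fully conjugated π system of 4 electrons. But 4 = 4(1), which is 4n not 4n+2, so it is not aromatic (cyclopentadienyl cation).
3 of the 5 rings are aromatic. Total: 3.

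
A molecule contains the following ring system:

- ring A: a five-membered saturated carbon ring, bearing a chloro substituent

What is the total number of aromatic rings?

Ring A has only sp³ atoms, so it is not fully conjugated — not aromatic (cyclopentane).

0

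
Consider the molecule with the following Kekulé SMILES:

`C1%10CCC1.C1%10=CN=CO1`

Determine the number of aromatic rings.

1

The SMILES encodes a four-membered saturated carbon ring; a five-membered ring with an oxygen at position 1 and a nitrogen at position 3 (in a C=N bond), with two double bonds.
The 4-membered ring has only sp³ atoms, so it is not fully conjugated — not aromatic (cyclobutane).
The 5-membered ring with one oxygen and one =N– is planar and fully conjugated; 2 ring double bonds (4 π electrons) plus a heteroatom lone pair (2) give 6 π electrons. Since 6 = 4n+2 (n=1), it is aromatic (oxazole).
1 of the 2 rings is aromatic. Total: 1.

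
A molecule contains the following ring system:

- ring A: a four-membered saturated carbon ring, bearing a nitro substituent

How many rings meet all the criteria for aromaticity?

Ring A has only sp³ atoms, so it is not fully conjugated — not aromatic (cyclobutane).

0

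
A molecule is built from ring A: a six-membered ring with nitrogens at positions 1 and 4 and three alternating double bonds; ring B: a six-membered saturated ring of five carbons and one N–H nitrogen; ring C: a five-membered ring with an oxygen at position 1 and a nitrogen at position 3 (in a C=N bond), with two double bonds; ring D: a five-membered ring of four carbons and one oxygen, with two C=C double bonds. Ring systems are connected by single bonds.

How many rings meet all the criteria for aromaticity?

3

Ring A is planar and fully conjugated; 3 ring double bonds give 6 π electrons. 6 = 4(1)+2, so ring A is aromatic (pyrazine).
Ring B has only sp³ atoms, so it is not fully conjugated — not aromatic (piperidine).
Ring C has a continuous p-orbital overlap around the ring; 2 ring double bonds (4 π electrons) plus a heteroatom lone pair (2) give 6 π electrons. 6 = 4(1)+2, so ring C is aromatic (oxazole).
Ring D is planar and fully conjugated; 2 ring double bonds (4 π electrons) plus a heteroatom lone pair (2) give 6 π electrons. Since 6 = 4n+2 (n=1), ring D is aromatic (furan).
Aromatic: A, C, D. Total: 3.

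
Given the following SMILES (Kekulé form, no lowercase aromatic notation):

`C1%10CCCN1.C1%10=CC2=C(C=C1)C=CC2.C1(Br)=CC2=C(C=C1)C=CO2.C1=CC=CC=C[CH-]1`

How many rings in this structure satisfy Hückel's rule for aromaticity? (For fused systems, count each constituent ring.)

3

The SMILES encodes a five-membered saturated ring of four carbons and one N–H nitrogen; a six-membered carbon ring with three alternating C=C double bonds, fused to a five-membered carbon ring containing one C=C double bond and one sp³ carbon; a six-membered carbon ring with three alternating C=C double bonds, fused to a five-membered ring containing one oxygen and two C=C double bonds; a seven-membered all-carbon ring bearing a negative charge on one carbon, with three C=C double bonds.
The 5-membered ring with one N–H has only sp³ atoms, so it is not fully conjugated — not aromatic (pyrrolidine).
The 6-membered ring is fully conjugated (every ring atom contributes a p orbital); 3 ring double bonds give 6 π electrons. Since 6 = 4n+2 (n=1), it is aromatic (benzene ring).
The 5-membered ring has one sp³ carbon, so it is not fully conjugated — not aromatic (cyclopentene ring).
The fused 6/5-membered bicyclic (with one oxygen) is a single π system with 9 sp² atoms and 10 π electrons from ring double bonds plus a heteroatom lone pair. 10 = 4(2)+2, so the system is aromatic and both rings count as aromatic (benzofuran).
The 7-membered ring has only sp² ring atoms; a planar conformation would have a fully conjugated π system of 8 electrons. But 8 = 4(2), which is 4n not 4n+2, so it is not aromatic (cycloheptatrienyl anion).
3 of the 6 rings are aromatic. Total: 3.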